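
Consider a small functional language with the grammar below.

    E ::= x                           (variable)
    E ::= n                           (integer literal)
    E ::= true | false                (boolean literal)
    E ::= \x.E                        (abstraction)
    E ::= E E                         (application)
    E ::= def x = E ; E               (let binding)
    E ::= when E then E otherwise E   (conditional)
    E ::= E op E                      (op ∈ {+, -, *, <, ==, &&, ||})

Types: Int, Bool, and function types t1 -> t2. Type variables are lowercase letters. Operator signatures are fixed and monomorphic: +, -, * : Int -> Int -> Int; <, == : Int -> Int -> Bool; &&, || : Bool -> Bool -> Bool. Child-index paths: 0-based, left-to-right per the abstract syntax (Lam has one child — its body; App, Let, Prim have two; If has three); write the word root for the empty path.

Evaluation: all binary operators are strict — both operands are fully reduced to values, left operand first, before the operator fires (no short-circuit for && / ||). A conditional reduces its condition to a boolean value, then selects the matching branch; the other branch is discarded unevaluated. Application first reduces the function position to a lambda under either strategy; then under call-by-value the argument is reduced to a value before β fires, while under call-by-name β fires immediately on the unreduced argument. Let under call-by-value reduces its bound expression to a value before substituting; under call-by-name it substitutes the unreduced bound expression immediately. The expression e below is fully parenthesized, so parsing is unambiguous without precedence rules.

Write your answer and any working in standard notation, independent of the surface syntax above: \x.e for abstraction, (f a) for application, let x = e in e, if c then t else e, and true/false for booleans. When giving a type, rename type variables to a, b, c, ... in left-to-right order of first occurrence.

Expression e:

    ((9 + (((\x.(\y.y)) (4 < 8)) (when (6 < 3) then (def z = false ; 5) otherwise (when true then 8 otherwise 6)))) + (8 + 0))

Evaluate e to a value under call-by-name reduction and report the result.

Derivation:
step 0: ((9 + (((\x.(\y.y)) (4 < 8)) (if (6 < 3) then (let z = false in 5) else (if true then 8 else 6)))) + (8 + 0))
step 1: [beta@0.1.0] ((9 + ((\y.y) (if (6 < 3) then (let z = false in 5) else (if true then 8 else 6)))) + (8 + 0))
step 2: [beta@0.1] ((9 + (if (6 < 3) then (let z = false in 5) else (if true then 8 else 6))) + (8 + 0))
step 3: [delta@0.1.0] ((9 + (if false then (let z = false in 5) else (if true then 8 else 6))) + (8 + 0))
step 4: [if@0.1] ((9 + (if true then 8 else 6)) + (8 + 0))
step 5: [if@0.1] ((9 + 8) + (8 + 0))
step 6: [delta@0] (17 + (8 + 0))
step 7: [delta@1] (17 + 8)
step 8: [delta@root] 25

Answer: 25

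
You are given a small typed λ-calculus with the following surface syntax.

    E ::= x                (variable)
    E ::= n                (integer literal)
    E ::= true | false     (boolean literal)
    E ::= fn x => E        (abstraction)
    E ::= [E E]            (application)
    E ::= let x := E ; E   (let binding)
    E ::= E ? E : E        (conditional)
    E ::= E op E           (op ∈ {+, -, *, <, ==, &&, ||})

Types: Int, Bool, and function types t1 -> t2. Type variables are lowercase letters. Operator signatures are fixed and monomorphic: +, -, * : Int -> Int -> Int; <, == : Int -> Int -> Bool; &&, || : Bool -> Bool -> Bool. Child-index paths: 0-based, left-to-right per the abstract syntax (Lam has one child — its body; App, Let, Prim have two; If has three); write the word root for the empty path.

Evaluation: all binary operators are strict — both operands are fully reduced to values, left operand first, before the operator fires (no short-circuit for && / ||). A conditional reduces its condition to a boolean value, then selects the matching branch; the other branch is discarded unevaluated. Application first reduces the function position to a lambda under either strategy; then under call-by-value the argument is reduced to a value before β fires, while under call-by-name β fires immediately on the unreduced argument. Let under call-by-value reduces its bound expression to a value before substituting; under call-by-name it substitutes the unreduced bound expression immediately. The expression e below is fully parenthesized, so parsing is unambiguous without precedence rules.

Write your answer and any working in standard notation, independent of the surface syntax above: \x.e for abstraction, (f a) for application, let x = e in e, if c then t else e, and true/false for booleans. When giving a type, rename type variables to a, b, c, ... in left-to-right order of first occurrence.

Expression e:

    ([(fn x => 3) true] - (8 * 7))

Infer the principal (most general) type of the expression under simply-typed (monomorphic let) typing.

Derivation:
\x._ : a -> Int
  unify a -> Int ~ Bool -> b
  unify a ~ Bool
  unify Int ~ b
_ _ : Int
  unify Int ~ Int
  unify Int ~ Int
  unify Int ~ Int
  unify Int ~ Int

Answer: Int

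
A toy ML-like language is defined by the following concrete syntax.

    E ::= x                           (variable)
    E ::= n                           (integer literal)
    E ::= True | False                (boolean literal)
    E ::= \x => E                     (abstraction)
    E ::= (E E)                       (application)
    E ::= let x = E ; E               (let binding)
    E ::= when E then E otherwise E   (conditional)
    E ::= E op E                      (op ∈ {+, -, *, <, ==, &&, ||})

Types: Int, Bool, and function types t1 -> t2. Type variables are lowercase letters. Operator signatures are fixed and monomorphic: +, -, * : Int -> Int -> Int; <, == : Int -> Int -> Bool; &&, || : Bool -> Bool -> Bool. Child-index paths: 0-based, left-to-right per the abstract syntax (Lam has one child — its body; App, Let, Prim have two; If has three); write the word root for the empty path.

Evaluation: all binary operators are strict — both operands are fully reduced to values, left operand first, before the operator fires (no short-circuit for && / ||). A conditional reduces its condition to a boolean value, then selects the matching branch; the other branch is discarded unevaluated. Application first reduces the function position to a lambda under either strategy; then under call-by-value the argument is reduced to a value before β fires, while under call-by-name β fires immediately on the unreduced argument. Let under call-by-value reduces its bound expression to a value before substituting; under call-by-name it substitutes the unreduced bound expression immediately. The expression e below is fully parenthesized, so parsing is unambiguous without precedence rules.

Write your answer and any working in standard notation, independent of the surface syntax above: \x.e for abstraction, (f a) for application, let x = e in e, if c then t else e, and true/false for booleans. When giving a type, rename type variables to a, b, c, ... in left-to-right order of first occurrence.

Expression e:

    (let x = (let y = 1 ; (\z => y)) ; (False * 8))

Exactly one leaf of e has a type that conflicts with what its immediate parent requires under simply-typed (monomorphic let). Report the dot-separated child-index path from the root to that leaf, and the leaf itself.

Answer: 1.0 : false

Derivation:
let y : Int
y : Int
\z._ : a -> Int
let x : a -> Int
  unify Bool ~ Int
  FAIL: mismatch Bool ~ Int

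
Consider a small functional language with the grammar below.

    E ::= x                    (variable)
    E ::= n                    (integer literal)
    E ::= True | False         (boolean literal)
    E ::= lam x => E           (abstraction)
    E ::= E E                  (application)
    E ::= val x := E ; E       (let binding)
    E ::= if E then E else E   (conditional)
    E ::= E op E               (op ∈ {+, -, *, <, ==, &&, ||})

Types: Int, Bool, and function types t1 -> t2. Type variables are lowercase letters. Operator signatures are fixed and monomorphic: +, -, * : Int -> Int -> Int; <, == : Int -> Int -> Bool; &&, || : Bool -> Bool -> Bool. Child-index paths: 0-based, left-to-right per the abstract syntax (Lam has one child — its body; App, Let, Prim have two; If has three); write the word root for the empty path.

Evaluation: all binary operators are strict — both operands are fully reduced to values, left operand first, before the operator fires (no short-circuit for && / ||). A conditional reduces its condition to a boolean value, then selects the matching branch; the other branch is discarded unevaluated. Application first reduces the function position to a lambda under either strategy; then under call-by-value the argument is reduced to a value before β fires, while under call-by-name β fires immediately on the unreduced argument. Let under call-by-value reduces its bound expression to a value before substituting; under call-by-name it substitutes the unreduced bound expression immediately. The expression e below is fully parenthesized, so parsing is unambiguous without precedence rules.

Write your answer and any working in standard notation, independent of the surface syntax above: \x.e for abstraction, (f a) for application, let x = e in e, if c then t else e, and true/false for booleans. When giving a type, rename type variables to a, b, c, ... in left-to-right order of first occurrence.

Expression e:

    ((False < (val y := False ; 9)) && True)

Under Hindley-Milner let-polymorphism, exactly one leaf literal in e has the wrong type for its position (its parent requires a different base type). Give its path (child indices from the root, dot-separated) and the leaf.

Answer: 0.0 : false

Working:
  unify Bool ~ Int
  FAIL: mismatch Bool ~ Int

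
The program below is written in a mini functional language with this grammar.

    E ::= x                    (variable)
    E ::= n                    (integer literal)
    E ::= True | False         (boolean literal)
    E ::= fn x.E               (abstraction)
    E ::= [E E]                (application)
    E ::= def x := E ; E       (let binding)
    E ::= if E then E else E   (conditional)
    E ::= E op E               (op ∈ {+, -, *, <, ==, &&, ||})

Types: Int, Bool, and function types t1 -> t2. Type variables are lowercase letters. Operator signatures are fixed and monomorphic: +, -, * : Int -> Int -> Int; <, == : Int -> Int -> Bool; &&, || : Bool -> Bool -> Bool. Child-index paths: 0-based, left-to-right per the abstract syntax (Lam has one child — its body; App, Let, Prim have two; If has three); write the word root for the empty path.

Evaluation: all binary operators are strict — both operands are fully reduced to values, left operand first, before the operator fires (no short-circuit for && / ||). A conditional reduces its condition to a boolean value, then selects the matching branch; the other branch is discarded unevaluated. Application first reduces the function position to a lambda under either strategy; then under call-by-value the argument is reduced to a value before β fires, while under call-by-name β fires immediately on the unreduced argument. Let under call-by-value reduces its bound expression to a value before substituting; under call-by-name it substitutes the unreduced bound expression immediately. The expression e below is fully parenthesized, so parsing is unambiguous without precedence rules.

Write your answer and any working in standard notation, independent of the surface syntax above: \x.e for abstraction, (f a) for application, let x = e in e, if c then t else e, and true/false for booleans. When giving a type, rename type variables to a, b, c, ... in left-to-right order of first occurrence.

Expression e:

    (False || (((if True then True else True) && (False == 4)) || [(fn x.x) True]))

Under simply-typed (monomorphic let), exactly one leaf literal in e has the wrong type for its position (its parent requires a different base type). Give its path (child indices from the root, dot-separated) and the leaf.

Answer: 1.0.1.0 : false

Derivation:
  unify Bool ~ Bool
  unify Bool ~ Bool
  unify Bool ~ Bool
  unify Bool ~ Bool
  unify Bool ~ Int
  FAIL: mismatch Bool ~ Int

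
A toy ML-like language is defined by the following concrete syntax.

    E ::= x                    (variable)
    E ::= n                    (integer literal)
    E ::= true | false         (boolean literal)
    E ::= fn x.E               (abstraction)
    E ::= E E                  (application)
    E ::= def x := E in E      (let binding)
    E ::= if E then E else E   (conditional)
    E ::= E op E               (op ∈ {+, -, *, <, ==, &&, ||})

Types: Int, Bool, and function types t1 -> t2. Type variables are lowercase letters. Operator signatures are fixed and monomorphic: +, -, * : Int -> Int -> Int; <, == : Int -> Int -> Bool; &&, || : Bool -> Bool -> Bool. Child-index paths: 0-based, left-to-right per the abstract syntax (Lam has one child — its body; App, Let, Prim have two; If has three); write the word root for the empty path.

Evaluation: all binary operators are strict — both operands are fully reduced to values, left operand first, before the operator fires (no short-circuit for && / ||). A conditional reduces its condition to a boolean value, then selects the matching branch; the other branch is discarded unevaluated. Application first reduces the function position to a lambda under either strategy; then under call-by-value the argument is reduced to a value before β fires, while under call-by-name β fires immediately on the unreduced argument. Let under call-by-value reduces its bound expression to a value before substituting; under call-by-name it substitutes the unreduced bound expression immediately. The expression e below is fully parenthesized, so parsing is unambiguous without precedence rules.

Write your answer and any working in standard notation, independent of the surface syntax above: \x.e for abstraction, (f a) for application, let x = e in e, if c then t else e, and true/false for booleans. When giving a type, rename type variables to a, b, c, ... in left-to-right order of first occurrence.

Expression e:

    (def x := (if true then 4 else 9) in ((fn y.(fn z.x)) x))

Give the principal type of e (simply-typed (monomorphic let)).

Answer: a -> Int

Trace:
  unify Bool ~ Bool
  unify Int ~ Int
let x : Int
x : Int
\z._ : b -> Int
\y._ : a -> b -> Int
x : Int
  unify a -> b -> Int ~ Int -> c
  unify a ~ Int
  unify b -> Int ~ c
_ _ : b -> Int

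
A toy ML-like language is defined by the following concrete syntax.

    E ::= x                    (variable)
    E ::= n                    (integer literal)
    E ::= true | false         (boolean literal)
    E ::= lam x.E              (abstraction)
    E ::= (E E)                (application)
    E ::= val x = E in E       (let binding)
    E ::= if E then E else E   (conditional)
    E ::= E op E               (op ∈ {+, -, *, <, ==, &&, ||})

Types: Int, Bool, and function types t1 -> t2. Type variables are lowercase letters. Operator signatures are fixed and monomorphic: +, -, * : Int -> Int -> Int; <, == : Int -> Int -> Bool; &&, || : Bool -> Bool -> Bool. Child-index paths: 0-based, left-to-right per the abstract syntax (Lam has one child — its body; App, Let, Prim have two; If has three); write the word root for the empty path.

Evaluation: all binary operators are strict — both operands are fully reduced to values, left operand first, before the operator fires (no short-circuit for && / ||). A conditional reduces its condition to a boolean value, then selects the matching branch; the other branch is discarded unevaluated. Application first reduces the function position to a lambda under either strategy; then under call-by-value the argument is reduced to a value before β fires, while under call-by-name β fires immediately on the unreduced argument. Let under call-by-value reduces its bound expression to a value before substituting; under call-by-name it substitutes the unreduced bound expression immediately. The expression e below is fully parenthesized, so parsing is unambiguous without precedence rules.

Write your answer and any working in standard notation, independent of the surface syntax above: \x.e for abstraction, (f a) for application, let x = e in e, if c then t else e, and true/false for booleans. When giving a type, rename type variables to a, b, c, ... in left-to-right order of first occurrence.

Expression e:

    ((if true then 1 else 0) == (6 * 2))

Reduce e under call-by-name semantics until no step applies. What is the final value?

Answer: false

Derivation:
step 0: ((if true then 1 else 0) == (6 * 2))
step 1: [if@0] (1 == (6 * 2))
step 2: [delta@1] (1 == 12)
step 3: [delta@root] false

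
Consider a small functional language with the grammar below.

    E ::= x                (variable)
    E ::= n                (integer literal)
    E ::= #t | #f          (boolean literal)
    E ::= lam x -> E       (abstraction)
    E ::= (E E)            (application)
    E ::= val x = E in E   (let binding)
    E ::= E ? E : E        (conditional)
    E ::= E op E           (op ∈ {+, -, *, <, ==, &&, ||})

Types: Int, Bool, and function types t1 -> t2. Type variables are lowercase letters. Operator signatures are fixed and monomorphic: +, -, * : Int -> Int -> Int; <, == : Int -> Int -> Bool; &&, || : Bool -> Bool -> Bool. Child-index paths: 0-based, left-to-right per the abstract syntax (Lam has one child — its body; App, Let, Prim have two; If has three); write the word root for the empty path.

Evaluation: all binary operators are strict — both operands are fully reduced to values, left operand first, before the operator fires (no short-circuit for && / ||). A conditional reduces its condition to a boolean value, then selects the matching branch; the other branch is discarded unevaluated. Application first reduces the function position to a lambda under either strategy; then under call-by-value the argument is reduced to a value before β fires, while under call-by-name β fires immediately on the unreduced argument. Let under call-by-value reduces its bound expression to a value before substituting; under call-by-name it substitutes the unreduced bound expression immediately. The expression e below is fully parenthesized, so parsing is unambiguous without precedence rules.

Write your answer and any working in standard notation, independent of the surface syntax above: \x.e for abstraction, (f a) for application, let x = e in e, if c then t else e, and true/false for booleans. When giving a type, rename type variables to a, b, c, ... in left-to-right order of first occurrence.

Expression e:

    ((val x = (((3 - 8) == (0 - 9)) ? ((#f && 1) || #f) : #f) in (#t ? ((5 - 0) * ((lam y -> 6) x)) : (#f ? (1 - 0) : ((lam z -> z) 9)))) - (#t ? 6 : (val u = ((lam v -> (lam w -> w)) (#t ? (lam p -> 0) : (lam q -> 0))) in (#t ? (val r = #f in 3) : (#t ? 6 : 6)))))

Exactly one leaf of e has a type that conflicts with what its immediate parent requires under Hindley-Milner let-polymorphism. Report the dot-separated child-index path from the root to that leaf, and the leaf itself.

Answer: 0.0.1.0.1 : 1

Working:
  unify Int ~ Int
  unify Int ~ Int
  unify Int ~ Int
  unify Int ~ Int
  unify Int ~ Int
  unify Int ~ Int
  unify Bool ~ Bool
  unify Bool ~ Bool
  unify Int ~ Bool
  FAIL: mismatch Int ~ Bool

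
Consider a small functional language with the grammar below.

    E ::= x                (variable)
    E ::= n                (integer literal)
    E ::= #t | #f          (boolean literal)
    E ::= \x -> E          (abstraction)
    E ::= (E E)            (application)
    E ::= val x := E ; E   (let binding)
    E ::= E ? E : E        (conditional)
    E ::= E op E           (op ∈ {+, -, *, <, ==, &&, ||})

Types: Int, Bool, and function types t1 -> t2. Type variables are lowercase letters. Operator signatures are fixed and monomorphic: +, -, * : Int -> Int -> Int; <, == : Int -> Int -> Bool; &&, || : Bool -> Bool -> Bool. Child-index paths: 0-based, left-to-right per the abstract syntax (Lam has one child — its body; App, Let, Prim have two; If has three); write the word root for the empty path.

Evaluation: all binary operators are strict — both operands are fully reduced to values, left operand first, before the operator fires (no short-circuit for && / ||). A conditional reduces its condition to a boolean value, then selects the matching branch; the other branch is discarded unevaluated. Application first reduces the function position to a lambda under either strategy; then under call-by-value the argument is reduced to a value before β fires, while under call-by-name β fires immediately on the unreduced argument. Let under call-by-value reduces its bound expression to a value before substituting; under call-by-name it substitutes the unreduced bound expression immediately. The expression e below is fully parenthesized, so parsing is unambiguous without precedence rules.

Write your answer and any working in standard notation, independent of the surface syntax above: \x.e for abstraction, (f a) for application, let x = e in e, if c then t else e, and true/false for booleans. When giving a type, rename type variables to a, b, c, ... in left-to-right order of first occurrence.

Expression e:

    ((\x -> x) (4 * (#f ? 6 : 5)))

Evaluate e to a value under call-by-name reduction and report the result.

Working:
step 0: ((\x.x) (4 * (if false then 6 else 5)))
step 1: [beta@root] (4 * (if false then 6 else 5))
step 2: [if@1] (4 * 5)
step 3: [delta@root] 20

Answer: 20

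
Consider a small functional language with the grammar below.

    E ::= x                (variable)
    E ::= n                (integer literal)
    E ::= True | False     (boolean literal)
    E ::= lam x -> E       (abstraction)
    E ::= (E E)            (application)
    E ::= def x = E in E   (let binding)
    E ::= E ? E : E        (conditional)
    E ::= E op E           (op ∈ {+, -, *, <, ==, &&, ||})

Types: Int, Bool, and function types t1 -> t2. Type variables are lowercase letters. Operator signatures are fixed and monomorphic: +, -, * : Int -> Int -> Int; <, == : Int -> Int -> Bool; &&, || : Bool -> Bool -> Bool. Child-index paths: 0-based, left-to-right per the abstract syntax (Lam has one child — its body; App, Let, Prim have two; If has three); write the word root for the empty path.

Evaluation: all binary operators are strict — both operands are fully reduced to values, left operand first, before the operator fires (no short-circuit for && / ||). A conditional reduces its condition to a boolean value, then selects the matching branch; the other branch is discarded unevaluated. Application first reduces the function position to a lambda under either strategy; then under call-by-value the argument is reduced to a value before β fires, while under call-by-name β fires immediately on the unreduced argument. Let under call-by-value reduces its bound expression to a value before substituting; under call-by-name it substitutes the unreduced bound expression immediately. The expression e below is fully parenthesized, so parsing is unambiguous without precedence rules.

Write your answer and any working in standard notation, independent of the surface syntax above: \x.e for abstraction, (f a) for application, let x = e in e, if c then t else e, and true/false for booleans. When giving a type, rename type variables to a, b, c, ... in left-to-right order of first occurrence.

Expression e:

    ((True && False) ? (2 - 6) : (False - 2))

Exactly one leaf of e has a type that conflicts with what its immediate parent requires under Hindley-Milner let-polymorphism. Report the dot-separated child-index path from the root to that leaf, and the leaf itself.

Derivation:
  unify Bool ~ Bool
  unify Bool ~ Bool
  unify Bool ~ Bool
  unify Int ~ Int
  unify Int ~ Int
  unify Bool ~ Int
  FAIL: mismatch Bool ~ Int

Answer: 2.0 : false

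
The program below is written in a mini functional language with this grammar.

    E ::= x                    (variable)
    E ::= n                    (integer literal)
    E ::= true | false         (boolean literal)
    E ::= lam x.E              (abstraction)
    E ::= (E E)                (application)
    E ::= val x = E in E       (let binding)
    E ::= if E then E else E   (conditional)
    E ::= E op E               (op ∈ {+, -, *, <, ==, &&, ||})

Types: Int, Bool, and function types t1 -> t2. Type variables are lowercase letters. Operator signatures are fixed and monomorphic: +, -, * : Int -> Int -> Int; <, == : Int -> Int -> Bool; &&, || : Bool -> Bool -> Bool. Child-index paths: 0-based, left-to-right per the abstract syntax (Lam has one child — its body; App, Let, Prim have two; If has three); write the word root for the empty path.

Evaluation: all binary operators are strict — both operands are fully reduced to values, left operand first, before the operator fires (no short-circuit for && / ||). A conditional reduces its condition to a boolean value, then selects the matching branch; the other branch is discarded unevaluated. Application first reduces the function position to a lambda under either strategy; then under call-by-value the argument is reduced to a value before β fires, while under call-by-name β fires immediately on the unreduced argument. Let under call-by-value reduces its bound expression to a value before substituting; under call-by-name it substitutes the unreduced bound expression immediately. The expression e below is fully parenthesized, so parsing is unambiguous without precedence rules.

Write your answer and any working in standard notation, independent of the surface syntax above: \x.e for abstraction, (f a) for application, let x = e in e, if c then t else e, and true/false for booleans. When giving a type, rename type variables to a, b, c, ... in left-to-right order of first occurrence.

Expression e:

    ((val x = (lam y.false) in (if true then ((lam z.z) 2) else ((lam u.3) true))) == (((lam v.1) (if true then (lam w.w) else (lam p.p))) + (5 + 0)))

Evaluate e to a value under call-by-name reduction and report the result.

Answer: false

Working:
step 0: ((let x = (\y.false) in (if true then ((\z.z) 2) else ((\u.3) true))) == (((\v.1) (if true then (\w.w) else (\p.p))) + (5 + 0)))
step 1: [let@0] ((if true then ((\z.z) 2) else ((\u.3) true)) == (((\v.1) (if true then (\w.w) else (\p.p))) + (5 + 0)))
step 2: [if@0] (((\z.z) 2) == (((\v.1) (if true then (\w.w) else (\p.p))) + (5 + 0)))
step 3: [beta@0] (2 == (((\v.1) (if true then (\w.w) else (\p.p))) + (5 + 0)))
step 4: [beta@1.0] (2 == (1 + (5 + 0)))
step 5: [delta@1.1] (2 == (1 + 5))
step 6: [delta@1] (2 == 6)
step 7: [delta@root] false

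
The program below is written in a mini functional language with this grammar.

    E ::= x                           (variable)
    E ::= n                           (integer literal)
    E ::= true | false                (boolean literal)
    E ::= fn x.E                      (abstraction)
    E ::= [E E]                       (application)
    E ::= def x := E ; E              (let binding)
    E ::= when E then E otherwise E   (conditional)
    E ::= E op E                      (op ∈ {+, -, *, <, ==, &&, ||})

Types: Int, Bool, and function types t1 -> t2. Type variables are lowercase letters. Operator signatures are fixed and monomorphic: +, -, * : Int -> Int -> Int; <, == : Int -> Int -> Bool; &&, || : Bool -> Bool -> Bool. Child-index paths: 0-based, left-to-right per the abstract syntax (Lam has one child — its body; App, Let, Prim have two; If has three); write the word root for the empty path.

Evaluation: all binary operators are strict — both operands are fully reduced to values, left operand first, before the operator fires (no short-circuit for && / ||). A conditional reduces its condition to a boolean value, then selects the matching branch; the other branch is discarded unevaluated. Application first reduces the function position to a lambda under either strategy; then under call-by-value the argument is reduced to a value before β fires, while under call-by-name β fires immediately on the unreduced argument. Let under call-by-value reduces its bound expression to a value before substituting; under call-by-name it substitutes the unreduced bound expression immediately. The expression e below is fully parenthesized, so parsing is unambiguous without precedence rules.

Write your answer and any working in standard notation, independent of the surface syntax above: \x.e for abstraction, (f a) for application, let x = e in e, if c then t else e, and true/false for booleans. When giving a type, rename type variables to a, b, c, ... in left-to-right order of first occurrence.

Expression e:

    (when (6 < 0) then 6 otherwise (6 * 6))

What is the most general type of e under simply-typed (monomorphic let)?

Answer: Int

Trace:
  unify Int ~ Int
  unify Int ~ Int
  unify Bool ~ Bool
  unify Int ~ Int
  unify Int ~ Int
  unify Int ~ Int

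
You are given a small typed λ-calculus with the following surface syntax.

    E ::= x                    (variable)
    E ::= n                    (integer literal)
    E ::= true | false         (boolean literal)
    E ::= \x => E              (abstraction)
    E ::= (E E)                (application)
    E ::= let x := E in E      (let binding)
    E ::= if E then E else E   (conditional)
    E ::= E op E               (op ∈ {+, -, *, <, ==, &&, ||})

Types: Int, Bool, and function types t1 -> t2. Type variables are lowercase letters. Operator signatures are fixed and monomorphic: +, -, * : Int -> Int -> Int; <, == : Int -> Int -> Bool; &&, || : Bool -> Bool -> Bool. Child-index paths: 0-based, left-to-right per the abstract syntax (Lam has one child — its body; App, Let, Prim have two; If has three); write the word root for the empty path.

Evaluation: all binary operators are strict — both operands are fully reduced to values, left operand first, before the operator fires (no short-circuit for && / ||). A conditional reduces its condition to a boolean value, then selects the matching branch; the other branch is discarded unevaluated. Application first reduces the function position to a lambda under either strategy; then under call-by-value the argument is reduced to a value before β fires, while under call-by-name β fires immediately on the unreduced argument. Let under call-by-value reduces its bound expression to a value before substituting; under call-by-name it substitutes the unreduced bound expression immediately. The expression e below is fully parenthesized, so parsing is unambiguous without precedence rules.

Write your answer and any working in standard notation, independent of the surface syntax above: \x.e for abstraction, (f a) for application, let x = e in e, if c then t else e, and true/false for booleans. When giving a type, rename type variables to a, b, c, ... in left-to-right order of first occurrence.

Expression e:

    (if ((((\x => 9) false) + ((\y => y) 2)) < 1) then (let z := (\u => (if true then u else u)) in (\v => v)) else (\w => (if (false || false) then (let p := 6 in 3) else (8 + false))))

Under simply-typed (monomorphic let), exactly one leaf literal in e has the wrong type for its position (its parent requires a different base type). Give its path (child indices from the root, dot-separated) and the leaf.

Answer: 2.0.2.1 : false

Trace:
\x._ : a -> Int
  unify a -> Int ~ Bool -> b
  unify a ~ Bool
  unify Int ~ b
_ _ : Int
  unify Int ~ Int
y : c
\y._ : c -> c
  unify c -> c ~ Int -> d
  unify c ~ Int
  unify Int ~ d
_ _ : Int
  unify Int ~ Int
  unify Int ~ Int
  unify Int ~ Int
  unify Bool ~ Bool
  unify Bool ~ Bool
u : e
u : e
  unify e ~ e
\u._ : e -> e
let z : e -> e
v : f
\v._ : f -> f
  unify Bool ~ Bool
  unify Bool ~ Bool
  unify Bool ~ Bool
let p : Int
  unify Int ~ Int
  unify Bool ~ Int
  FAIL: mismatch Bool ~ Int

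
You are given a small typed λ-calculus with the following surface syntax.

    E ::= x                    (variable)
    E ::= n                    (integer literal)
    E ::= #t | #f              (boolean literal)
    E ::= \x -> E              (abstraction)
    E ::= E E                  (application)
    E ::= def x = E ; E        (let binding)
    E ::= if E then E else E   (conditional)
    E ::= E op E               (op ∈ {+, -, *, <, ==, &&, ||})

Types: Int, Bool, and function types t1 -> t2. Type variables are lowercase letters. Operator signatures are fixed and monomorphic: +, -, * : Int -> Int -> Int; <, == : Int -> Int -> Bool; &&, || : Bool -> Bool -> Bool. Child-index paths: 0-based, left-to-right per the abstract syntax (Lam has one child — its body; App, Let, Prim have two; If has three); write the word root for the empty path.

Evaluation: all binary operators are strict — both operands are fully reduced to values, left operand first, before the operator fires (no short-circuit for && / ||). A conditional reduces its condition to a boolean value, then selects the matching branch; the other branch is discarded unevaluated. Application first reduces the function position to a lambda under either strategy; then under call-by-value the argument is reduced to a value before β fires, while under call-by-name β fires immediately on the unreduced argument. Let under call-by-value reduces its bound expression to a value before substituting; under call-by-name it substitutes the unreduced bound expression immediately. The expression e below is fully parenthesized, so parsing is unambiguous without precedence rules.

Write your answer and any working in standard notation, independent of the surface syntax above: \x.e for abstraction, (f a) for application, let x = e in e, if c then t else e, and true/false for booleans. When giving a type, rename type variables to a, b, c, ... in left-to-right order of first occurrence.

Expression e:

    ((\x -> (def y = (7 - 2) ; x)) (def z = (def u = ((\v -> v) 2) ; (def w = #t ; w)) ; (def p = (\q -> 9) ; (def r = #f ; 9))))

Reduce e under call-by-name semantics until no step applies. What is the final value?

Answer: 9

Derivation:
step 0: ((\x.(let y = (7 - 2) in x)) (let z = (let u = ((\v.v) 2) in (let w = true in w)) in (let p = (\q.9) in (let r = false in 9))))
step 1: [beta@root] (let y = (7 - 2) in (let z = (let u = ((\v.v) 2) in (let w = true in w)) in (let p = (\q.9) in (let r = false in 9))))
step 2: [let@root] (let z = (let u = ((\v.v) 2) in (let w = true in w)) in (let p = (\q.9) in (let r = false in 9)))
step 3: [let@root] (let p = (\q.9) in (let r = false in 9))
step 4: [let@root] (let r = false in 9)
step 5: [let@root] 9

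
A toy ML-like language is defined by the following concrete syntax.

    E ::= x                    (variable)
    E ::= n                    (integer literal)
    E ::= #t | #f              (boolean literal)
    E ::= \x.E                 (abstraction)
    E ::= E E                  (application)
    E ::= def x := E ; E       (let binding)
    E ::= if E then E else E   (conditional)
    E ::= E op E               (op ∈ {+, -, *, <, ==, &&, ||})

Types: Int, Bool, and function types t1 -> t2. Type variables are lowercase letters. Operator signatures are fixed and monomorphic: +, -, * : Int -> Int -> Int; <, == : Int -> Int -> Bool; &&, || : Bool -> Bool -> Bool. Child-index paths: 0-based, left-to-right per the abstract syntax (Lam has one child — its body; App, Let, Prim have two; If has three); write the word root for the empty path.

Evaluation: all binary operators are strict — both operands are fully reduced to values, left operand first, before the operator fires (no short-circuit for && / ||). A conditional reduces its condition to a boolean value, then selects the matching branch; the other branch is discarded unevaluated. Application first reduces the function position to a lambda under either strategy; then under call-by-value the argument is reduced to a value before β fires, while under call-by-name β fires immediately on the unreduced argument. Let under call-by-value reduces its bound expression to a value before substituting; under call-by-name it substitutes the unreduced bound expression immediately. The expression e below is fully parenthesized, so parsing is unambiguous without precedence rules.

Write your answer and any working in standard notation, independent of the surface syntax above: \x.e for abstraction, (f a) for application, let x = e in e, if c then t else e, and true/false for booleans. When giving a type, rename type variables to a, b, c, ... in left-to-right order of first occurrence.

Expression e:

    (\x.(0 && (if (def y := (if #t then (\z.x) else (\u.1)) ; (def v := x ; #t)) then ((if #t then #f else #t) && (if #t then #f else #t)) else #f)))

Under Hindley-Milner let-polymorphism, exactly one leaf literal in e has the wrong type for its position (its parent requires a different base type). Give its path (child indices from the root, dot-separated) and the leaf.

Trace:
  unify Int ~ Bool
  FAIL: mismatch Int ~ Bool

Answer: 0.0 : 0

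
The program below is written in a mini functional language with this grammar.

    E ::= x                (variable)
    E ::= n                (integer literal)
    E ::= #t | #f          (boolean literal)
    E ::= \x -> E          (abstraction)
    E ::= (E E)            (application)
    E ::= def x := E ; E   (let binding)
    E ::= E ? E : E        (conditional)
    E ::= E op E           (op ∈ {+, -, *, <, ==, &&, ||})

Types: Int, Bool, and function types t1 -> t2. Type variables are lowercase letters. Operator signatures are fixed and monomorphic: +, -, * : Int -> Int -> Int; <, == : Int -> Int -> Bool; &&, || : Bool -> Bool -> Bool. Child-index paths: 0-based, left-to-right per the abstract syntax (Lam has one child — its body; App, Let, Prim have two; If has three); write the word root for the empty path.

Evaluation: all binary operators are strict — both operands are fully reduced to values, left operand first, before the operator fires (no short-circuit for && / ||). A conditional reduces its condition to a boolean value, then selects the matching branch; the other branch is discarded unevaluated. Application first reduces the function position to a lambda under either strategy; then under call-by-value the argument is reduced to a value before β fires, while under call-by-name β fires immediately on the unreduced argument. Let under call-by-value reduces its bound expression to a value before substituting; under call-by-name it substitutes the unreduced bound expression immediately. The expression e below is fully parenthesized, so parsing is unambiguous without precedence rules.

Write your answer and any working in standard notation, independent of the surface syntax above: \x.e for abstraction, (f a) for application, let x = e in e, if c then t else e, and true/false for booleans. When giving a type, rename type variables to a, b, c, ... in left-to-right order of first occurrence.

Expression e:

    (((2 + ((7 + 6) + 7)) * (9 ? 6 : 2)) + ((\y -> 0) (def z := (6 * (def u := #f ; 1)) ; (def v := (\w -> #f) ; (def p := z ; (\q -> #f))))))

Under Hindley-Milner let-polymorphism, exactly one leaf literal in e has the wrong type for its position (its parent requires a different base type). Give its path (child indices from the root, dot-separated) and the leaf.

Trace:
  unify Int ~ Int
  unify Int ~ Int
  unify Int ~ Int
  unify Int ~ Int
  unify Int ~ Int
  unify Int ~ Int
  unify Int ~ Int
  unify Int ~ Bool
  FAIL: mismatch Int ~ Bool

Answer: 0.1.0 : 9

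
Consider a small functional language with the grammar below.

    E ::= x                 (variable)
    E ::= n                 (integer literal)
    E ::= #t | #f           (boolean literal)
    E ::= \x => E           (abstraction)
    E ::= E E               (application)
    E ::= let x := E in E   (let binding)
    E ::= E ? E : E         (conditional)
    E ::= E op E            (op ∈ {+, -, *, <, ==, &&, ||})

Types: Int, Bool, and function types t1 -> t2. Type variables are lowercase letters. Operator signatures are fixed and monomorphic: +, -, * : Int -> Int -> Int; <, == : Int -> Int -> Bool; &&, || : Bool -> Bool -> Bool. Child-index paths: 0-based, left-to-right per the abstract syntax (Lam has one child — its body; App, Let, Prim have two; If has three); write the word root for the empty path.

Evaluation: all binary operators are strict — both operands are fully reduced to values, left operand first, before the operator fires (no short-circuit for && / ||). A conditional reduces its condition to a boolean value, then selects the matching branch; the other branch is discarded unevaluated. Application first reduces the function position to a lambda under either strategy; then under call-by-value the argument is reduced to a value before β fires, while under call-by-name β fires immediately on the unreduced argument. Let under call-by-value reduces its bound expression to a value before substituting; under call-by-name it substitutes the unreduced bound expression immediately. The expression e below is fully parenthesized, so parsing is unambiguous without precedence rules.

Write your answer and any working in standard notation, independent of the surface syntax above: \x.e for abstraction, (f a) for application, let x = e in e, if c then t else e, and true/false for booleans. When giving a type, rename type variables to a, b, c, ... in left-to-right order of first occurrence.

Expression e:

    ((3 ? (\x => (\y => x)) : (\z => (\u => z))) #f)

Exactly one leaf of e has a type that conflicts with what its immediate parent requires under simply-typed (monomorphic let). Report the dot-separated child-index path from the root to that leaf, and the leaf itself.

Answer: 0.0 : 3

Derivation:
  unify Int ~ Bool
  FAIL: mismatch Int ~ Bool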